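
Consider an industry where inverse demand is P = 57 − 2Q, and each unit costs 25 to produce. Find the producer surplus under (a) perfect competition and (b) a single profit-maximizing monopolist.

Perfect competition: P = MC = 25, so 57 − 2Q = 25 and Q = 16.
PS = (25 − 25)·16 = 0.
A monopolist chooses Q where MR = MC. MR = 57 − 4Q; setting this equal to 25 gives Q = 8 and P = 41.
PS = (41 − 25)·8 = 128.

Competition: PS = 0; Monopoly: PS = 128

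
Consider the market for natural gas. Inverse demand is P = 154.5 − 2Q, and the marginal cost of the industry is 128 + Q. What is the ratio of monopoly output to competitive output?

Monopoly sets MR = MC: 154.5 − 4Q = 128 + Q ⇒ Q = 5.3, P = 154.5 − 2·5.3 = 143.9.
Competitive equilibrium sets price equal to marginal cost: 154.5 − 2Q = 128 + Q, so Q = 53/6 and P = 821/6.
Ratio Q_m/Q_c = 5.3/(53/6) = 0.6.

Q_m/Q_c = 0.6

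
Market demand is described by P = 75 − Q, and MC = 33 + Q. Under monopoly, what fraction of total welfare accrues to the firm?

Monopoly sets MR = MC: 75 − 2Q = 33 + Q ⇒ Q = 14, P = 75 − 14 = 61.
CS = ½·(75 − 61)·14 = 98.
PS = P·Q − VC(Q) = 61·14 − (33·14 + ½·1·14²) = 294.
Share captured = PS/TS = 294/392 = 0.75.

PS/TS = 0.75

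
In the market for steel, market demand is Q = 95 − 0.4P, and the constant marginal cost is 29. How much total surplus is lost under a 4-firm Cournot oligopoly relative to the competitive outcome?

Inverting demand: P = 237.5 − 2.5Q.
Under competition P = MC = 29, so Q = (237.5 − 29)/2.5 = 83.4.
With 4 symmetric Cournot firms, each firm's FOC gives 237.5 − 12.5q = 29, so q = 16.68, Q = 4·16.68 = 66.72, and P = 70.7.
DWL is the triangle between Q = 66.72 and Q = 83.4: ½·(83.4 − 66.72)·(70.7 − 29) = 347.778.

DWL = 347.778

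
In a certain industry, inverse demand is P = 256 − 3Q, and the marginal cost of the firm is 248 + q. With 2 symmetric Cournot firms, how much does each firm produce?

q_i = 0.8

Cournot with 2 identical firms: the symmetric best-response condition is 256 − 9q = 248 + q. Each firm produces q = 0.8, total output Q = 1.6, price P = 251.2.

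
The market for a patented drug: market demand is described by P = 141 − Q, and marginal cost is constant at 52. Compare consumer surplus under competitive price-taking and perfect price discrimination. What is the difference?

Under competition P = MC = 52, so Q = (141 − 52)/1 = 89.
CS = ½·(141 − 52)·89 = 3960.5.
Under first-degree price discrimination the firm charges each unit its demand price and produces up to where P = MC, i.e. Q = 89. Consumer surplus is zero; producer surplus equals total surplus.
CS = 0.
Change in consumer surplus: 0 − 3960.5 = −3960.5.

CS falls by 3960.5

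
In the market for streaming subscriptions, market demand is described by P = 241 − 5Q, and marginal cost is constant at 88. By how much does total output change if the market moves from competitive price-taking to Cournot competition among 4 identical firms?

Total output falls by 6.12

Competitive firms price at marginal cost: P = 88, giving Q = 30.6.
With 4 symmetric Cournot firms, each firm's FOC gives 241 − 25q = 88, so q = 6.12, Q = 4·6.12 = 24.48, and P = 118.6.
Change in total output: 24.48 − 30.6 = −6.12.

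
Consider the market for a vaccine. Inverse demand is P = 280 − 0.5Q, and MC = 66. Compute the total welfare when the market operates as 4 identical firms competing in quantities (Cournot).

TS = 43964.16

With 4 symmetric Cournot firms, each firm's FOC gives 280 − 2.5q = 66, so q = 85.6, Q = 4·85.6 = 342.4, and P = 108.8.
CS = ½·(280 − 108.8)·342.4 = 29309.44; PS = (108.8 − 66)·342.4 = 14654.72; TS = 43964.16.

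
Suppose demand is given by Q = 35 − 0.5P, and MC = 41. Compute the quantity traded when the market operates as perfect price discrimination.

Inverting demand: P = 70 − 2Q.
With perfect price discrimination, output is the efficient level Q = 14.5 (where demand meets MC), but every buyer pays their willingness to pay: CS = 0 and PS = total surplus.

Q = 14.5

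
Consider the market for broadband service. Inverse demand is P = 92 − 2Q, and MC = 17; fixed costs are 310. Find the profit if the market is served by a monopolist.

Monopoly sets MR = MC: 92 − 4Q = 17 ⇒ Q = 18.75, P = 92 − 2·18.75 = 54.5.
Profit = (54.5 − 17)·18.75 − 310 = 393.125.

Profit = 393.125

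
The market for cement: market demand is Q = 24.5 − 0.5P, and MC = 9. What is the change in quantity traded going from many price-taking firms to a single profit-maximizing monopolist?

Q falls by 10

Inverting demand: P = 49 − 2Q.
Under competition P = MC = 9, so Q = (49 − 9)/2 = 20.
The monopolist equates marginal revenue to marginal cost: 49 − 4Q = 9, so Q = 10. From demand, P = 29.
Change in quantity traded: 10 − 20 = −10.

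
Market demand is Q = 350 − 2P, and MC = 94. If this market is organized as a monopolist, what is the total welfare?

TS = 4920.75

Inverting demand: P = 175 − 0.5Q.
A monopolist chooses Q where MR = MC. MR = 175 − Q; setting this equal to 94 gives Q = 81 and P = 134.5.
CS = ½·(175 − 134.5)·81 = 1640.25; PS = (134.5 − 94)·81 = 3280.5; TS = 4920.75.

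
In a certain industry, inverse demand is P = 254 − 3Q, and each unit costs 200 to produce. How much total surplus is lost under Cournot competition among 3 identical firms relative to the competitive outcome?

Under competition P = MC = 200, so Q = (254 − 200)/3 = 18.
Cournot with 3 identical firms: the symmetric best-response condition is 254 − 12q = 200. Each firm produces q = 4.5, total output Q = 13.5, price P = 213.5.
DWL is the triangle between Q = 13.5 and Q = 18: ½·(18 − 13.5)·(213.5 − 200) = 30.375.

DWL = 30.375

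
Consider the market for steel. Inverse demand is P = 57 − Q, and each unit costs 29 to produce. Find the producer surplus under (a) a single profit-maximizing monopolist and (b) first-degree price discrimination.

Monopoly: PS = 196; Perfect PD: PS = 392

The monopolist equates marginal revenue to marginal cost: 57 − 2Q = 29, so Q = 14. From demand, P = 43.
PS = (43 − 29)·14 = 196.
A perfectly discriminating monopolist sells every unit with P(Q) ≥ MC(Q), so output equals the competitive quantity Q = 28. Each buyer pays their reservation price, so CS = 0 and the firm captures all surplus.
PS = ½·(57 − 29)·28 = 392.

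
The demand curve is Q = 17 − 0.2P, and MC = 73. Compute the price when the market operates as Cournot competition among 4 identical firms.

P = 75.4

Inverting demand: P = 85 − 5Q.
Cournot with 4 identical firms: the symmetric best-response condition is 85 − 25q = 73. Each firm produces q = 0.48, total output Q = 1.92, price P = 75.4.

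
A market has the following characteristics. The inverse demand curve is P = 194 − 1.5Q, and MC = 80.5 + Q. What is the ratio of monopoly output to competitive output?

Q_m/Q_c = 0.625

The monopolist equates marginal revenue to marginal cost: 194 − 3Q = 80.5 + Q, so Q = 28.375. From demand, P = 2423/16.
Competitive equilibrium sets price equal to marginal cost: 194 − 1.5Q = 80.5 + Q, so Q = 45.4 and P = 125.9.
Ratio Q_m/Q_c = 28.375/45.4 = 0.625.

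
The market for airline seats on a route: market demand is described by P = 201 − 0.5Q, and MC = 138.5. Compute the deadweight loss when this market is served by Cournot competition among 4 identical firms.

Under competition P = MC = 138.5, so Q = (201 − 138.5)/0.5 = 125.
Cournot with 4 identical firms: the symmetric best-response condition is 201 − 2.5q = 138.5. Each firm produces q = 25, total output Q = 100, price P = 151.
DWL is the triangle between Q = 100 and Q = 125: ½·(125 − 100)·(151 − 138.5) = 156.25.

DWL = 156.25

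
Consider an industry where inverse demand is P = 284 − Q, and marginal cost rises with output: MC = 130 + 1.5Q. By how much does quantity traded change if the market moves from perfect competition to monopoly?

Competitive equilibrium sets price equal to marginal cost: 284 − Q = 130 + 1.5Q, so Q = 61.6 and P = 222.4.
The monopolist equates marginal revenue to marginal cost: 284 − 2Q = 130 + 1.5Q, so Q = 44. From demand, P = 240.
Change in quantity traded: 44 − 61.6 = −17.6.

Q falls by 17.6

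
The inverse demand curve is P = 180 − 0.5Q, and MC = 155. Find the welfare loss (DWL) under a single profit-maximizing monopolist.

Competitive firms price at marginal cost: P = 155, giving Q = 50.
Monopoly sets MR = MC: 180 − Q = 155 ⇒ Q = 25, P = 180 − 0.5·25 = 167.5.
DWL is the triangle between Q = 25 and Q = 50: ½·(50 − 25)·(167.5 − 155) = 156.25.

DWL = 156.25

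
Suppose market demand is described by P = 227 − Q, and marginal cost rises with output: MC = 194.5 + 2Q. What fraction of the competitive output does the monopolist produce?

Monopoly sets MR = MC: 227 − 2Q = 194.5 + 2Q ⇒ Q = 8.125, P = 227 − 8.125 = 218.875.
Competitive equilibrium sets price equal to marginal cost: 227 − Q = 194.5 + 2Q, so Q = 65/6 and P = 1297/6.
Ratio Q_m/Q_c = 8.125/(65/6) = 0.75.

Q_m/Q_c = 0.75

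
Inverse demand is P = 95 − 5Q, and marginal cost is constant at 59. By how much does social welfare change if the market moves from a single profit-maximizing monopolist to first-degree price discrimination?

TS rises by 32.4

The monopolist equates marginal revenue to marginal cost: 95 − 10Q = 59, so Q = 3.6. From demand, P = 77.
CS = ½·(95 − 77)·3.6 = 32.4; PS = (77 − 59)·3.6 = 64.8; TS = 97.2.
Under first-degree price discrimination the firm charges each unit its demand price and produces up to where P = MC, i.e. Q = 7.2. Consumer surplus is zero; producer surplus equals total surplus.
TS = 129.6 (equal to competitive TS).
Change in social welfare: 129.6 − 97.2 = 32.4.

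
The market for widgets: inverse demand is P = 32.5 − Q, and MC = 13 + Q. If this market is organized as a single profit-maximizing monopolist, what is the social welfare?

The monopolist equates marginal revenue to marginal cost: 32.5 − 2Q = 13 + Q, so Q = 6.5. From demand, P = 26.
CS = ½·(32.5 − 26)·6.5 = 21.125; PS = (26·6.5 − 13·6.5 − ½·1·6.5²) = 63.375; TS = 84.5.

TS = 84.5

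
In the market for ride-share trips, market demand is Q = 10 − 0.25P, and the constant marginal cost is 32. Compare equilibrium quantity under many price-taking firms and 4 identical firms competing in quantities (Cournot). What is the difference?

Inverting demand: P = 40 − 4Q.
Under competition P = MC = 32, so Q = (40 − 32)/4 = 2.
With 4 symmetric Cournot firms, each firm's FOC gives 40 − 20q = 32, so q = 0.4, Q = 4·0.4 = 1.6, and P = 33.6.
Change in equilibrium quantity: 1.6 − 2 = −0.4.

Equilibrium quantity falls by 0.4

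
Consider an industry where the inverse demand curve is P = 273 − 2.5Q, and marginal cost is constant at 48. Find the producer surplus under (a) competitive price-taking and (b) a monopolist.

Competition: PS = 0; Monopoly: PS = 5062.5

Perfect competition: P = MC = 48, so 273 − 2.5Q = 48 and Q = 90.
PS = (48 − 48)·90 = 0.
The monopolist equates marginal revenue to marginal cost: 273 − 5Q = 48, so Q = 45. From demand, P = 160.5.
PS = (160.5 − 48)·45 = 5062.5.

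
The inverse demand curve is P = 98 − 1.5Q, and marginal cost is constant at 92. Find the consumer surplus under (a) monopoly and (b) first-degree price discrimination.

Monopoly sets MR = MC: 98 − 3Q = 92 ⇒ Q = 2, P = 98 − 1.5·2 = 95.
CS = ½·(98 − 95)·2 = 3.
With perfect price discrimination, output is the efficient level Q = 4 (where demand meets MC), but every buyer pays their willingness to pay: CS = 0 and PS = total surplus.
CS = 0.

Monopoly: CS = 3; Perfect PD: CS = 0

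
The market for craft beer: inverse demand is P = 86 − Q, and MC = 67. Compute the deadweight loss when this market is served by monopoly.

DWL = 45.125

Competitive firms price at marginal cost: P = 67, giving Q = 19.
Monopoly sets MR = MC: 86 − 2Q = 67 ⇒ Q = 9.5, P = 86 − 9.5 = 76.5.
DWL is the triangle between Q = 9.5 and Q = 19: ½·(19 − 9.5)·(76.5 − 67) = 45.125.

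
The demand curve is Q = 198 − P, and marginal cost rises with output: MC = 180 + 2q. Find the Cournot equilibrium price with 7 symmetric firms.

Inverting demand: P = 198 − Q.
With 7 symmetric Cournot firms, each firm's FOC gives 198 − 8q = 180 + 2q, so q = 1.8, Q = 7·1.8 = 12.6, and P = 185.4.

P = 185.4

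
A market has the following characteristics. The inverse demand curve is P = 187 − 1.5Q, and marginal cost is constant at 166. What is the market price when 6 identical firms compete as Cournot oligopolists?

In a 6-firm Cournot equilibrium, symmetry and the first-order condition give q = (187 − 166)/(10.5) = 2. So Q = 12 and P = 169.

P = 169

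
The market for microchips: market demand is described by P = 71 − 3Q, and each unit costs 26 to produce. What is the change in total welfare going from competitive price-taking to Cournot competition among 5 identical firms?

TS falls by 9.375

Competitive firms price at marginal cost: P = 26, giving Q = 15.
CS = ½·(71 − 26)·15 = 337.5; PS = (26 − 26)·15 = 0; TS = 337.5.
With 5 symmetric Cournot firms, each firm's FOC gives 71 − 18q = 26, so q = 2.5, Q = 5·2.5 = 12.5, and P = 33.5.
CS = ½·(71 − 33.5)·12.5 = 234.375; PS = (33.5 − 26)·12.5 = 93.75; TS = 328.125.
Change in total welfare: 328.125 − 337.5 = −9.375.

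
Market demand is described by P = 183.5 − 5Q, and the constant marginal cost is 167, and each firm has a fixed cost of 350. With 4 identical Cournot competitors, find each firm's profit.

In a 4-firm Cournot equilibrium, symmetry and the first-order condition give q = (183.5 − 167)/(25) = 0.66. So Q = 2.64 and P = 170.3.
Each firm's profit = (170.3 − 167)·0.66 − 350 = −347.822.

π_i = −347.822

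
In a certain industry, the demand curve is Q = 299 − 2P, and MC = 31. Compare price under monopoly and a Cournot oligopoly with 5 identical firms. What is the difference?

Inverting demand: P = 149.5 − 0.5Q.
A monopolist chooses Q where MR = MC. MR = 149.5 − Q; setting this equal to 31 gives Q = 118.5 and P = 90.25.
In a 5-firm Cournot equilibrium, symmetry and the first-order condition give q = (149.5 − 31)/(3) = 39.5. So Q = 197.5 and P = 50.75.
Change in price: 50.75 − 90.25 = −39.5.

Price falls by 39.5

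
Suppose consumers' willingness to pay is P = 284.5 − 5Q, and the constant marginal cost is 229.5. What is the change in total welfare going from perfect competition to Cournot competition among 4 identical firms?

TS falls by 12.1

Perfect competition: P = MC = 229.5, so 284.5 − 5Q = 229.5 and Q = 11.
CS = ½·(284.5 − 229.5)·11 = 302.5; PS = (229.5 − 229.5)·11 = 0; TS = 302.5.
With 4 symmetric Cournot firms, each firm's FOC gives 284.5 − 25q = 229.5, so q = 2.2, Q = 4·2.2 = 8.8, and P = 240.5.
CS = ½·(284.5 − 240.5)·8.8 = 193.6; PS = (240.5 − 229.5)·8.8 = 96.8; TS = 290.4.
Change in total welfare: 290.4 − 302.5 = −12.1.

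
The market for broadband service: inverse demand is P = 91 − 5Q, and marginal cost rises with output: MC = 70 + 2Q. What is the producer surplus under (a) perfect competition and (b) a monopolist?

Competition: PS = 9; Monopoly: PS = 18.375

Competitive equilibrium sets price equal to marginal cost: 91 − 5Q = 70 + 2Q, so Q = 3 and P = 76.
PS = P·Q − VC(Q) = 76·3 − (70·3 + ½·2·3²) = 9.
The monopolist equates marginal revenue to marginal cost: 91 − 10Q = 70 + 2Q, so Q = 1.75. From demand, P = 82.25.
PS = P·Q − VC(Q) = 82.25·1.75 − (70·1.75 + ½·2·1.75²) = 18.375.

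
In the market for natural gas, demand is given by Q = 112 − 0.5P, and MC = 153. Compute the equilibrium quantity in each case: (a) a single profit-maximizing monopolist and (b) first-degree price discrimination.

Monopoly: Q = 17.75; Perfect PD: Q = 35.5

Inverting demand: P = 224 − 2Q.
A monopolist chooses Q where MR = MC. MR = 224 − 4Q; setting this equal to 153 gives Q = 17.75 and P = 188.5.
With perfect price discrimination, output is the efficient level Q = 35.5 (where demand meets MC), but every buyer pays their willingness to pay: CS = 0 and PS = total surplus.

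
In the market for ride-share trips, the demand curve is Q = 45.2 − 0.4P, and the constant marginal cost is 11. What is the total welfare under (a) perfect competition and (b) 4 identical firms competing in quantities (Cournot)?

Competition: TS = 2080.8; Cournot: TS = 1997.568

Inverting demand: P = 113 − 2.5Q.
Competitive firms price at marginal cost: P = 11, giving Q = 40.8.
CS = ½·(113 − 11)·40.8 = 2080.8; PS = (11 − 11)·40.8 = 0; TS = 2080.8.
Cournot with 4 identical firms: the symmetric best-response condition is 113 − 12.5q = 11. Each firm produces q = 8.16, total output Q = 32.64, price P = 31.4.
CS = ½·(113 − 31.4)·32.64 = 1331.712; PS = (31.4 − 11)·32.64 = 665.856; TS = 1997.568.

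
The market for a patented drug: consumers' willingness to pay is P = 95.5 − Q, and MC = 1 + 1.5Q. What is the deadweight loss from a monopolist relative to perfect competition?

DWL = 145.8

Under competition P = MC: 95.5 − Q = 1 + 1.5Q ⇒ Q = 37.8, P = 57.7.
A monopolist chooses Q where MR = MC. MR = 95.5 − 2Q; setting this equal to 1 + 1.5Q gives Q = 27 and P = 68.5.
CS = ½·(95.5 − 57.7)·37.8 = 714.42; PS = (57.7·37.8 − 1·37.8 − ½·1.5·37.8²) = 1071.63; TS = 1786.05.
CS = ½·(95.5 − 68.5)·27 = 364.5; PS = (68.5·27 − 1·27 − ½·1.5·27²) = 1275.75; TS = 1640.25.
DWL = 1786.05 − 1640.25 = 145.8.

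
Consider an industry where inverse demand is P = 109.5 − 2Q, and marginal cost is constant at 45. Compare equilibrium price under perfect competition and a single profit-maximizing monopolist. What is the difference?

Equilibrium price rises by 32.25

Under competition P = MC = 45, so Q = (109.5 − 45)/2 = 32.25.
A monopolist chooses Q where MR = MC. MR = 109.5 − 4Q; setting this equal to 45 gives Q = 16.125 and P = 77.25.
Change in equilibrium price: 77.25 − 45 = 32.25.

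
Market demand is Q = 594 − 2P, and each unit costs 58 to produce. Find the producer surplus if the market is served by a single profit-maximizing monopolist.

Inverting demand: P = 297 − 0.5Q.
Monopoly sets MR = MC: 297 − Q = 58 ⇒ Q = 239, P = 297 − 0.5·239 = 177.5.
PS = (177.5 − 58)·239 = 28560.5.

PS = 28560.5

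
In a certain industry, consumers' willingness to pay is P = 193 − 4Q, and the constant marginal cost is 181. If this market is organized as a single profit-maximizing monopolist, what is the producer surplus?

A monopolist chooses Q where MR = MC. MR = 193 − 8Q; setting this equal to 181 gives Q = 1.5 and P = 187.
PS = (187 − 181)·1.5 = 9.

PS = 9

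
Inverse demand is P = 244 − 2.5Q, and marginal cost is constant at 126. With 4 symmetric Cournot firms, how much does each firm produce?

q_i = 9.44

In a 4-firm Cournot equilibrium, symmetry and the first-order condition give q = (244 − 126)/(12.5) = 9.44. So Q = 37.76 and P = 149.6.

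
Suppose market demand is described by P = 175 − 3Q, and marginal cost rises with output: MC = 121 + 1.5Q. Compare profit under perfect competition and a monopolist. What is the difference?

π rises by 86.4

Under competition P = MC: 175 − 3Q = 121 + 1.5Q ⇒ Q = 12, P = 139.
Profit = 139·12 − (121·12 + ½·1.5·12²) = 108.
Monopoly sets MR = MC: 175 − 6Q = 121 + 1.5Q ⇒ Q = 7.2, P = 175 − 3·7.2 = 153.4.
Profit = 153.4·7.2 − (121·7.2 + ½·1.5·7.2²) = 194.4.
Change in profit: 194.4 − 108 = 86.4.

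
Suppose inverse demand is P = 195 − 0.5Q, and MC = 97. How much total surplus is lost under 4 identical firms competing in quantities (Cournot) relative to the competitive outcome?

Perfect competition: P = MC = 97, so 195 − 0.5Q = 97 and Q = 196.
In a 4-firm Cournot equilibrium, symmetry and the first-order condition give q = (195 − 97)/(2.5) = 39.2. So Q = 156.8 and P = 116.6.
DWL is the triangle between Q = 156.8 and Q = 196: ½·(196 − 156.8)·(116.6 − 97) = 384.16.

DWL = 384.16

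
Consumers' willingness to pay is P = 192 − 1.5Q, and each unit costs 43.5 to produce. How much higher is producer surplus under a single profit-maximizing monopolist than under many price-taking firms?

Under competition P = MC = 43.5, so Q = (192 − 43.5)/1.5 = 99.
PS = (43.5 − 43.5)·99 = 0.
The monopolist equates marginal revenue to marginal cost: 192 − 3Q = 43.5, so Q = 49.5. From demand, P = 117.75.
PS = (117.75 − 43.5)·49.5 = 3675.375.
Change in producer surplus: 3675.375 − 0 = 3675.375.

PS rises by 3675.375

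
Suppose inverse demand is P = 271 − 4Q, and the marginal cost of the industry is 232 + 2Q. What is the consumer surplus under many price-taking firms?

Under competition P = MC: 271 − 4Q = 232 + 2Q ⇒ Q = 6.5, P = 245.
CS = ½·(271 − 245)·6.5 = 84.5.

CS = 84.5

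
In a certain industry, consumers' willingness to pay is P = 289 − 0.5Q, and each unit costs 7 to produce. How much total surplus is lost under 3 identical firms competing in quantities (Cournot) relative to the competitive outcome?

Perfect competition: P = MC = 7, so 289 − 0.5Q = 7 and Q = 564.
Cournot with 3 identical firms: the symmetric best-response condition is 289 − 2q = 7. Each firm produces q = 141, total output Q = 423, price P = 77.5.
DWL is the triangle between Q = 423 and Q = 564: ½·(564 − 423)·(77.5 − 7) = 4970.25.

DWL = 4970.25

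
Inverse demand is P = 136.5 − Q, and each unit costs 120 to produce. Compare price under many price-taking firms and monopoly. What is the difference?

Price rises by 8.25

Competitive firms price at marginal cost: P = 120, giving Q = 16.5.
Monopoly sets MR = MC: 136.5 − 2Q = 120 ⇒ Q = 8.25, P = 136.5 − 8.25 = 128.25.
Change in price: 128.25 − 120 = 8.25.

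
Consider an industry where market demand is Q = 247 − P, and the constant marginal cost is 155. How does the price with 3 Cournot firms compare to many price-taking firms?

Cournot: P = 178; Competition: P = 155

Inverting demand: P = 247 − Q.
In a 3-firm Cournot equilibrium, symmetry and the first-order condition give q = (247 − 155)/(4) = 23. So Q = 69 and P = 178.
Under competition P = MC = 155, so Q = (247 − 155)/1 = 92.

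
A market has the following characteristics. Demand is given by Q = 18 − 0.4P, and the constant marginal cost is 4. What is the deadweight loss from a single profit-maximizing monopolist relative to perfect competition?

DWL = 84.05

Inverting demand: P = 45 − 2.5Q.
Competitive firms price at marginal cost: P = 4, giving Q = 16.4.
Monopoly sets MR = MC: 45 − 5Q = 4 ⇒ Q = 8.2, P = 45 − 2.5·8.2 = 24.5.
DWL is the triangle between Q = 8.2 and Q = 16.4: ½·(16.4 − 8.2)·(24.5 − 4) = 84.05.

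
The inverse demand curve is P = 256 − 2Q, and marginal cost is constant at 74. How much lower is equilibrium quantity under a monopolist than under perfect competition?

Under competition P = MC = 74, so Q = (256 − 74)/2 = 91.
Monopoly sets MR = MC: 256 − 4Q = 74 ⇒ Q = 45.5, P = 256 − 2·45.5 = 165.
Change in equilibrium quantity: 45.5 − 91 = −45.5.

Q falls by 45.5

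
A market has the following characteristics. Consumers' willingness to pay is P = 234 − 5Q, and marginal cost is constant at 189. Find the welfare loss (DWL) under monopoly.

Under competition P = MC = 189, so Q = (234 − 189)/5 = 9.
The monopolist equates marginal revenue to marginal cost: 234 − 10Q = 189, so Q = 4.5. From demand, P = 211.5.
DWL is the triangle between Q = 4.5 and Q = 9: ½·(9 − 4.5)·(211.5 − 189) = 50.625.

DWL = 50.625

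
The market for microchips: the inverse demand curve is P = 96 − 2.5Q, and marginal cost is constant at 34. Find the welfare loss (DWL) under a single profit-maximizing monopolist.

DWL = 192.2

Under competition P = MC = 34, so Q = (96 − 34)/2.5 = 24.8.
A monopolist chooses Q where MR = MC. MR = 96 − 5Q; setting this equal to 34 gives Q = 12.4 and P = 65.
DWL is the triangle between Q = 12.4 and Q = 24.8: ½·(24.8 − 12.4)·(65 − 34) = 192.2.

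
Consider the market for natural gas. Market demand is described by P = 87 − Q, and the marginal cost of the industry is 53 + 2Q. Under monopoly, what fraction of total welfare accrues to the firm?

PS/TS = 0.8

The monopolist equates marginal revenue to marginal cost: 87 − 2Q = 53 + 2Q, so Q = 8.5. From demand, P = 78.5.
CS = ½·(87 − 78.5)·8.5 = 36.125.
PS = P·Q − VC(Q) = 78.5·8.5 − (53·8.5 + ½·2·8.5²) = 144.5.
Share captured = PS/TS = 144.5/180.625 = 0.8.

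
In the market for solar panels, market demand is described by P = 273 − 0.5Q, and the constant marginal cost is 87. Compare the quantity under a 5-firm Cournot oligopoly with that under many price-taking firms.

Cournot with 5 identical firms: the symmetric best-response condition is 273 − 3q = 87. Each firm produces q = 62, total output Q = 310, price P = 118.
Under competition P = MC = 87, so Q = (273 − 87)/0.5 = 372.

Cournot: Q = 310; Competition: Q = 372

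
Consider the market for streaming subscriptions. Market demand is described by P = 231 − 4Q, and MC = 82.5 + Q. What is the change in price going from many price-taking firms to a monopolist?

Price rises by 52.8

Competitive equilibrium sets price equal to marginal cost: 231 − 4Q = 82.5 + Q, so Q = 29.7 and P = 112.2.
Monopoly sets MR = MC: 231 − 8Q = 82.5 + Q ⇒ Q = 16.5, P = 231 − 4·16.5 = 165.
Change in price: 165 − 112.2 = 52.8.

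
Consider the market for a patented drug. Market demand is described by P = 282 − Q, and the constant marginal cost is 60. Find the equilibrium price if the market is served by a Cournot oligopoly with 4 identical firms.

In a 4-firm Cournot equilibrium, symmetry and the first-order condition give q = (282 − 60)/(5) = 44.4. So Q = 177.6 and P = 104.4.

P = 104.4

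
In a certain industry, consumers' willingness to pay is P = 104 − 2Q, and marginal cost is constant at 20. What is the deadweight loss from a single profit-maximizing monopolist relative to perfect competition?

DWL = 441

Under competition P = MC = 20, so Q = (104 − 20)/2 = 42.
Monopoly sets MR = MC: 104 − 4Q = 20 ⇒ Q = 21, P = 104 − 2·21 = 62.
DWL is the triangle between Q = 21 and Q = 42: ½·(42 − 21)·(62 − 20) = 441.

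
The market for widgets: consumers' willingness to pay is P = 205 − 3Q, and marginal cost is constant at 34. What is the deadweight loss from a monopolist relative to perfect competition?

Perfect competition: P = MC = 34, so 205 − 3Q = 34 and Q = 57.
The monopolist equates marginal revenue to marginal cost: 205 − 6Q = 34, so Q = 28.5. From demand, P = 119.5.
DWL is the triangle between Q = 28.5 and Q = 57: ½·(57 − 28.5)·(119.5 − 34) = 1218.375.

DWL = 1218.375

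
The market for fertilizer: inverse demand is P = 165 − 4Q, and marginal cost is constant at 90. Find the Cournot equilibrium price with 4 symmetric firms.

P = 105

With 4 symmetric Cournot firms, each firm's FOC gives 165 − 20q = 90, so q = 3.75, Q = 4·3.75 = 15, and P = 105.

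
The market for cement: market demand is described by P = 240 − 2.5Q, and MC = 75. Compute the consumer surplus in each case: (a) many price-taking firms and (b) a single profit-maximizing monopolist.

Competition: CS = 5445; Monopoly: CS = 1361.25

Under competition P = MC = 75, so Q = (240 − 75)/2.5 = 66.
CS = ½·(240 − 75)·66 = 5445.
The monopolist equates marginal revenue to marginal cost: 240 − 5Q = 75, so Q = 33. From demand, P = 157.5.
CS = ½·(240 − 157.5)·33 = 1361.25.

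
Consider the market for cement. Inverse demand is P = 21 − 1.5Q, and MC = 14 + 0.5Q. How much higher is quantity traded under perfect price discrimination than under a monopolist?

Quantity traded rises by 1.5

The monopolist equates marginal revenue to marginal cost: 21 − 3Q = 14 + 0.5Q, so Q = 2. From demand, P = 18.
A perfectly discriminating monopolist sells every unit with P(Q) ≥ MC(Q), so output equals the competitive quantity Q = 3.5. Each buyer pays their reservation price, so CS = 0 and the firm captures all surplus.
Change in quantity traded: 3.5 − 2 = 1.5.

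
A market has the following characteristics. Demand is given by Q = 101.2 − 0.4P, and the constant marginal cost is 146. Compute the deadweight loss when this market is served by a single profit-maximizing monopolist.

DWL = 572.45

Inverting demand: P = 253 − 2.5Q.
Perfect competition: P = MC = 146, so 253 − 2.5Q = 146 and Q = 42.8.
A monopolist chooses Q where MR = MC. MR = 253 − 5Q; setting this equal to 146 gives Q = 21.4 and P = 199.5.
DWL is the triangle between Q = 21.4 and Q = 42.8: ½·(42.8 − 21.4)·(199.5 − 146) = 572.45.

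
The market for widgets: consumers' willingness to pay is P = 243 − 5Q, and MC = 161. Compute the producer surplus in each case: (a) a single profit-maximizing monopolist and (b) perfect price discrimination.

A monopolist chooses Q where MR = MC. MR = 243 − 10Q; setting this equal to 161 gives Q = 8.2 and P = 202.
PS = (202 − 161)·8.2 = 336.2.
With perfect price discrimination, output is the efficient level Q = 16.4 (where demand meets MC), but every buyer pays their willingness to pay: CS = 0 and PS = total surplus.
PS = ½·(243 − 161)·16.4 = 672.4.

Monopoly: PS = 336.2; Perfect PD: PS = 672.4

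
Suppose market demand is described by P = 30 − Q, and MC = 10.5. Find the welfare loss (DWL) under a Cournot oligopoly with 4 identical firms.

DWL = 7.605

Under competition P = MC = 10.5, so Q = (30 − 10.5)/1 = 19.5.
Cournot with 4 identical firms: the symmetric best-response condition is 30 − 5q = 10.5. Each firm produces q = 3.9, total output Q = 15.6, price P = 14.4.
DWL is the triangle between Q = 15.6 and Q = 19.5: ½·(19.5 − 15.6)·(14.4 − 10.5) = 7.605.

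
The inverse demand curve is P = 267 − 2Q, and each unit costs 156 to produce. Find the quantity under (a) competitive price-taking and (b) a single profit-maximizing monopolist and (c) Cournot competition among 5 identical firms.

Competition: Q = 55.5; Monopoly: Q = 27.75; Cournot: Q = 46.25

Under competition P = MC = 156, so Q = (267 − 156)/2 = 55.5.
The monopolist equates marginal revenue to marginal cost: 267 − 4Q = 156, so Q = 27.75. From demand, P = 211.5.
In a 5-firm Cournot equilibrium, symmetry and the first-order condition give q = (267 − 156)/(12) = 9.25. So Q = 46.25 and P = 174.5.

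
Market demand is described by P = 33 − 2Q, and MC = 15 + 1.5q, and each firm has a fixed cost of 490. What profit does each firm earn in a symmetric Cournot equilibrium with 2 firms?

Cournot with 2 identical firms: the symmetric best-response condition is 33 − 6q = 15 + 1.5q. Each firm produces q = 2.4, total output Q = 4.8, price P = 23.4.
Each firm's profit = 23.4·2.4 − (15·2.4 + ½·1.5·2.4²) − 490 = −474.16.

π_i = −474.16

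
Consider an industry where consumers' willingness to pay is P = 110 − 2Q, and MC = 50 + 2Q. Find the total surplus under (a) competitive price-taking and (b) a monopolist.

Competition: TS = 450; Monopoly: TS = 400

Competitive equilibrium sets price equal to marginal cost: 110 − 2Q = 50 + 2Q, so Q = 15 and P = 80.
CS = ½·(110 − 80)·15 = 225; PS = (80·15 − 50·15 − ½·2·15²) = 225; TS = 450.
A monopolist chooses Q where MR = MC. MR = 110 − 4Q; setting this equal to 50 + 2Q gives Q = 10 and P = 90.
CS = ½·(110 − 90)·10 = 100; PS = (90·10 − 50·10 − ½·2·10²) = 300; TS = 400.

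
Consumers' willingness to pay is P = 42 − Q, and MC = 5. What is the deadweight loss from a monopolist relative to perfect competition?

Under competition P = MC = 5, so Q = (42 − 5)/1 = 37.
A monopolist chooses Q where MR = MC. MR = 42 − 2Q; setting this equal to 5 gives Q = 18.5 and P = 23.5.
DWL is the triangle between Q = 18.5 and Q = 37: ½·(37 − 18.5)·(23.5 − 5) = 171.125.

DWL = 171.125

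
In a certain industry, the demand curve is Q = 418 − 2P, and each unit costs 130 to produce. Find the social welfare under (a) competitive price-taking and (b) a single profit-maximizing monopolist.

Inverting demand: P = 209 − 0.5Q.
Competitive firms price at marginal cost: P = 130, giving Q = 158.
CS = ½·(209 − 130)·158 = 6241; PS = (130 − 130)·158 = 0; TS = 6241.
The monopolist equates marginal revenue to marginal cost: 209 − Q = 130, so Q = 79. From demand, P = 169.5.
CS = ½·(209 − 169.5)·79 = 1560.25; PS = (169.5 − 130)·79 = 3120.5; TS = 4680.75.

Competition: TS = 6241; Monopoly: TS = 4680.75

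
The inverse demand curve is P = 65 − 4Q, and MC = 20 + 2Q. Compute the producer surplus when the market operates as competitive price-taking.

Under competition P = MC: 65 − 4Q = 20 + 2Q ⇒ Q = 7.5, P = 35.
PS = P·Q − VC(Q) = 35·7.5 − (20·7.5 + ½·2·7.5²) = 56.25.

PS = 56.25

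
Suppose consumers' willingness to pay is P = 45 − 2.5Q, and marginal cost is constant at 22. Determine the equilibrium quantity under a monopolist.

Q = 4.6

The monopolist equates marginal revenue to marginal cost: 45 − 5Q = 22, so Q = 4.6. From demand, P = 33.5.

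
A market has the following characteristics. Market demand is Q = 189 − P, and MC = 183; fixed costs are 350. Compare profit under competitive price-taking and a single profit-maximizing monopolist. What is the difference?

Profit rises by 9

Inverting demand: P = 189 − Q.
Competitive firms price at marginal cost: P = 183, giving Q = 6.
Profit = (183 − 183)·6 − 350 = −350.
A monopolist chooses Q where MR = MC. MR = 189 − 2Q; setting this equal to 183 gives Q = 3 and P = 186.
Profit = (186 − 183)·3 − 350 = −341.
Change in profit: −341 − −350 = 9.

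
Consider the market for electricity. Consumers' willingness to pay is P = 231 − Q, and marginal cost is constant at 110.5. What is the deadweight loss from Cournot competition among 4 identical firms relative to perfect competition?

Under competition P = MC = 110.5, so Q = (231 − 110.5)/1 = 120.5.
With 4 symmetric Cournot firms, each firm's FOC gives 231 − 5q = 110.5, so q = 24.1, Q = 4·24.1 = 96.4, and P = 134.6.
DWL is the triangle between Q = 96.4 and Q = 120.5: ½·(120.5 − 96.4)·(134.6 − 110.5) = 290.405.

DWL = 290.405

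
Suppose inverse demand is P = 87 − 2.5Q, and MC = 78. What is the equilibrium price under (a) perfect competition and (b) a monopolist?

Competition: P = 78; Monopoly: P = 82.5

Perfect competition: P = MC = 78, so 87 − 2.5Q = 78 and Q = 3.6.
Monopoly sets MR = MC: 87 − 5Q = 78 ⇒ Q = 1.8, P = 87 − 2.5·1.8 = 82.5.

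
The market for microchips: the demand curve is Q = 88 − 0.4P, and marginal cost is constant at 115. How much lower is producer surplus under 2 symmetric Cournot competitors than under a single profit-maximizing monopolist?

PS falls by 122.5

Inverting demand: P = 220 − 2.5Q.
The monopolist equates marginal revenue to marginal cost: 220 − 5Q = 115, so Q = 21. From demand, P = 167.5.
PS = (167.5 − 115)·21 = 1102.5.
In a 2-firm Cournot equilibrium, symmetry and the first-order condition give q = (220 − 115)/(7.5) = 14. So Q = 28 and P = 150.
PS = (150 − 115)·28 = 980.
Change in producer surplus: 980 − 1102.5 = −122.5.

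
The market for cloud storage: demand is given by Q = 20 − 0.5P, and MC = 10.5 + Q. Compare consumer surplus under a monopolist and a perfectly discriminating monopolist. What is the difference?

Inverting demand: P = 40 − 2Q.
The monopolist equates marginal revenue to marginal cost: 40 − 4Q = 10.5 + Q, so Q = 5.9. From demand, P = 28.2.
CS = ½·(40 − 28.2)·5.9 = 34.81.
With perfect price discrimination, output is the efficient level Q = 59/6 (where demand meets MC), but every buyer pays their willingness to pay: CS = 0 and PS = total surplus.
CS = 0.
Change in consumer surplus: 0 − 34.81 = −34.81.

CS falls by 34.81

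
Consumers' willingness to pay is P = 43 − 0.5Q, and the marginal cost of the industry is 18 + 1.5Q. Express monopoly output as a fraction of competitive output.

Q_m/Q_c = 0.8

A monopolist chooses Q where MR = MC. MR = 43 − Q; setting this equal to 18 + 1.5Q gives Q = 10 and P = 38.
Competitive equilibrium sets price equal to marginal cost: 43 − 0.5Q = 18 + 1.5Q, so Q = 12.5 and P = 36.75.
Ratio Q_m/Q_c = 10/12.5 = 0.8.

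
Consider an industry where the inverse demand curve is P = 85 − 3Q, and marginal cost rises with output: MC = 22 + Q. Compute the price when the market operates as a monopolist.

P = 58

Monopoly sets MR = MC: 85 − 6Q = 22 + Q ⇒ Q = 9, P = 85 − 3·9 = 58.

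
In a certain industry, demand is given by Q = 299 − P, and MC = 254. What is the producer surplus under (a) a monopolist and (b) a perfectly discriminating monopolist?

Monopoly: PS = 506.25; Perfect PD: PS = 1012.5

Inverting demand: P = 299 − Q.
A monopolist chooses Q where MR = MC. MR = 299 − 2Q; setting this equal to 254 gives Q = 22.5 and P = 276.5.
PS = (276.5 − 254)·22.5 = 506.25.
With perfect price discrimination, output is the efficient level Q = 45 (where demand meets MC), but every buyer pays their willingness to pay: CS = 0 and PS = total surplus.
PS = ½·(299 − 254)·45 = 1012.5.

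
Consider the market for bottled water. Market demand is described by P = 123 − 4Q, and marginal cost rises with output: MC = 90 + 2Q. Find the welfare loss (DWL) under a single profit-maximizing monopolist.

DWL = 14.52

Under competition P = MC: 123 − 4Q = 90 + 2Q ⇒ Q = 5.5, P = 101.
Monopoly sets MR = MC: 123 − 8Q = 90 + 2Q ⇒ Q = 3.3, P = 123 − 4·3.3 = 109.8.
CS = ½·(123 − 101)·5.5 = 60.5; PS = (101·5.5 − 90·5.5 − ½·2·5.5²) = 30.25; TS = 90.75.
CS = ½·(123 − 109.8)·3.3 = 21.78; PS = (109.8·3.3 − 90·3.3 − ½·2·3.3²) = 54.45; TS = 76.23.
DWL = 90.75 − 76.23 = 14.52.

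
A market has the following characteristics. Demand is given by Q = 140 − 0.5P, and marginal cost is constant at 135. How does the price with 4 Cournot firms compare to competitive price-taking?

Cournot: P = 164; Competition: P = 135

Inverting demand: P = 280 − 2Q.
With 4 symmetric Cournot firms, each firm's FOC gives 280 − 10q = 135, so q = 14.5, Q = 4·14.5 = 58, and P = 164.
Under competition P = MC = 135, so Q = (280 − 135)/2 = 72.5.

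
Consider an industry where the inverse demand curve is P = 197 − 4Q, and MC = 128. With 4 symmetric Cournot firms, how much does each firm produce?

With 4 symmetric Cournot firms, each firm's FOC gives 197 − 20q = 128, so q = 3.45, Q = 4·3.45 = 13.8, and P = 141.8.

q_i = 3.45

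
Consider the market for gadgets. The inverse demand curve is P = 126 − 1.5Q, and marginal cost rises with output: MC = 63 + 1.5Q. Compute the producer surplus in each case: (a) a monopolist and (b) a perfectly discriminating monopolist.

Monopoly: PS = 441; Perfect PD: PS = 661.5

A monopolist chooses Q where MR = MC. MR = 126 − 3Q; setting this equal to 63 + 1.5Q gives Q = 14 and P = 105.
PS = P·Q − VC(Q) = 105·14 − (63·14 + ½·1.5·14²) = 441.
With perfect price discrimination, output is the efficient level Q = 21 (where demand meets MC), but every buyer pays their willingness to pay: CS = 0 and PS = total surplus.
PS = ½·(126 − 63)·21 = 661.5.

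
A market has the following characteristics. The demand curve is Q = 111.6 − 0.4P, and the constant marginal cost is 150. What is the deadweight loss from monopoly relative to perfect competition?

Inverting demand: P = 279 − 2.5Q.
Perfect competition: P = MC = 150, so 279 − 2.5Q = 150 and Q = 51.6.
The monopolist equates marginal revenue to marginal cost: 279 − 5Q = 150, so Q = 25.8. From demand, P = 214.5.
DWL is the triangle between Q = 25.8 and Q = 51.6: ½·(51.6 − 25.8)·(214.5 − 150) = 832.05.

DWL = 832.05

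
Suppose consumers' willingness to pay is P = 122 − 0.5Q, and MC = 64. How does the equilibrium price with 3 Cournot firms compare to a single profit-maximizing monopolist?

Cournot with 3 identical firms: the symmetric best-response condition is 122 − 2q = 64. Each firm produces q = 29, total output Q = 87, price P = 78.5.
Monopoly sets MR = MC: 122 − Q = 64 ⇒ Q = 58, P = 122 − 0.5·58 = 93.

Cournot: P = 78.5; Monopoly: P = 93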